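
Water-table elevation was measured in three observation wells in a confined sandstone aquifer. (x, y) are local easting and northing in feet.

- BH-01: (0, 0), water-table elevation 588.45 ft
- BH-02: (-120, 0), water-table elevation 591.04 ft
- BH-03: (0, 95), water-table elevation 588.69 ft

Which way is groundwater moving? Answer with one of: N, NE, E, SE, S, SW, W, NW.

∂h/∂x = (591.04 − 588.45) / (-120 − 0) = -0.02158
∂h/∂y = (588.69 − 588.45) / (95 − 0) = +0.002526
Flow = −∇h = (+0.02158 east, -0.002526 north), which points east.

E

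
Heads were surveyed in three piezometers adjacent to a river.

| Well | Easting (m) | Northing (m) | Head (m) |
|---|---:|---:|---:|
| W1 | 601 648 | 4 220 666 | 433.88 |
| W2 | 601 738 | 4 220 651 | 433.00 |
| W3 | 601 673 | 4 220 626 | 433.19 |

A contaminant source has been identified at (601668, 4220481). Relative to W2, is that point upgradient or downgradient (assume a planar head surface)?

Taking W1 as reference: W2−W1 = (90, -15, -0.88); W3−W1 = (25, -40, -0.69).
Solve a·Δx + b·Δy = Δh: det = 90·(-40) − 25·(-15) = -3225.
∂h/∂x = [(-0.88)·(-40) − (-0.69)·(-15)] / -3225 = -0.007705
∂h/∂y = [90·(-0.69) − 25·(-0.88)] / -3225 = +0.01243
Head at (601668, 4220481) = 433.88 + (-0.007705)·(20) + (+0.01243)·(-185) = 431.43 m.
That is lower than the 433.00 m at W2, so the point is downgradient.

downgradient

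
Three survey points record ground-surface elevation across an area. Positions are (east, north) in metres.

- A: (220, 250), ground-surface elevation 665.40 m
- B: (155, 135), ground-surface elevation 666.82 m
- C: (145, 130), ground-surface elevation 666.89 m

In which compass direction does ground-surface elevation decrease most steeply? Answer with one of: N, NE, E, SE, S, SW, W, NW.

Taking A as reference: B−A = (-65, -115, +1.42); C−A = (-75, -120, +1.49).
Determinant of the coordinate differences = (-65)·(-120) − (-75)·(-115) = -825.
∂z/∂x = [(+1.42)·(-120) − (+1.49)·(-115)] / -825 = -0.001152
∂z/∂y = [(-65)·(+1.49) − (-75)·(+1.42)] / -825 = -0.01170
Steepest decrease is along −∇f = (+0.001152 E, +0.01170 N) → north.

N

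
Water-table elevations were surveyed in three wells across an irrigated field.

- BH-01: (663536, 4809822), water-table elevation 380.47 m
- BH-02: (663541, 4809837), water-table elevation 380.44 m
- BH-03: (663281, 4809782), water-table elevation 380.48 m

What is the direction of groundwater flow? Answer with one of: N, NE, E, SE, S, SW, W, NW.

N

Taking BH-01 as reference: BH-02−BH-01 = (5, 15, -0.03); BH-03−BH-01 = (-255, -40, +0.01).
Solve a·Δx + b·Δy = Δh: det = 5·(-40) − (-255)·15 = 3625.
∂h/∂x = [(-0.03)·(-40) − (+0.01)·15] / 3625 = +0.0002897
∂h/∂y = [5·(+0.01) − (-255)·(-0.03)] / 3625 = -0.002097
Flow = −∇h = (-0.0002897 east, +0.002097 north), which points north.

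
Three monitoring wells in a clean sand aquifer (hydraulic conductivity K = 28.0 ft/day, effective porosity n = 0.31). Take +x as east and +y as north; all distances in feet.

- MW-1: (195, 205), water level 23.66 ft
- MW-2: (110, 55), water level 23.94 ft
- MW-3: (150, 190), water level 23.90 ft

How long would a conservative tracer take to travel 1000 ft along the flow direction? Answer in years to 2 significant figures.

With h = a·x + b·y + c and MW-1 as origin, the differences give:
  (-85)·a + (-150)·b = +0.28
  (-45)·a + (-15)·b = +0.24
Eliminate b (×(-15) and ×(-150), subtract): -5475·a = 31.800 → a = ∂h/∂x = -0.005808
Back-substitute: b = ∂h/∂y = +0.001425.
|∇h| = √(-0.005808² + 0.001425²) = 0.00598
Seepage velocity v = K·i/n = 28.0 × 0.00598 / 0.31 = 0.5401 ft/day.
t = 1000 / 0.5401 = 1852 days = 5.07 years.

5.1 years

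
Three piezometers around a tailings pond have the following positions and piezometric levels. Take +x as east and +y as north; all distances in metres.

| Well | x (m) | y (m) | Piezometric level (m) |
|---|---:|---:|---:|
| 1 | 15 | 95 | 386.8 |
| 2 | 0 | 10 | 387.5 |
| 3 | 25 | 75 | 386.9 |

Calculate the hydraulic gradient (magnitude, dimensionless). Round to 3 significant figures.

0.00880

Differences from 1: to 2 (Δx, Δy, Δh) = (-15, -85, +0.7); to 3 = (10, -20, +0.1).
Solve a·Δx + b·Δy = Δh: det = (-15)·(-20) − 10·(-85) = 1150.
∂h/∂x = [(+0.7)·(-20) − (+0.1)·(-85)] / 1150 = -0.004783
∂h/∂y = [(-15)·(+0.1) − 10·(+0.7)] / 1150 = -0.007391
|∇h| = √(-0.004783² + -0.007391²) = 0.008804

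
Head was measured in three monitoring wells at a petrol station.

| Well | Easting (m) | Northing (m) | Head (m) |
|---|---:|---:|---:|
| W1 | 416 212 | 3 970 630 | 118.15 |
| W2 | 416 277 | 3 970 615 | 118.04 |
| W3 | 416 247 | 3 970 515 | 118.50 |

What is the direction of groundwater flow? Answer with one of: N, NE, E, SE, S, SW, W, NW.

Taking W1 as reference: W2−W1 = (65, -15, -0.11); W3−W1 = (35, -115, +0.35).
Determinant of the coordinate differences = 65·(-115) − 35·(-15) = -6950.
∂h/∂x = [(-0.11)·(-115) − (+0.35)·(-15)] / -6950 = -0.002576
∂h/∂y = [65·(+0.35) − 35·(-0.11)] / -6950 = -0.003827
Flow = −∇h = (+0.002576 east, +0.003827 north), which points northeast.

NE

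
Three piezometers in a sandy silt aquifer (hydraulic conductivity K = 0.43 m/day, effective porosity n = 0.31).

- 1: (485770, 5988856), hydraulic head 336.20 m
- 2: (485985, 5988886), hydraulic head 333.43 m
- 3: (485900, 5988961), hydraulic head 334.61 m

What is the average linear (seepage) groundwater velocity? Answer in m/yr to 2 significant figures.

6.6 m/yr

Differences from 1: to 2 (Δx, Δy, Δh) = (215, 30, -2.77); to 3 = (130, 105, -1.59).
Solve a·Δx + b·Δy = Δh: det = 215·105 − 130·30 = 18675.
∂h/∂x = [(-2.77)·105 − (-1.59)·30] / 18675 = -0.01302
∂h/∂y = [215·(-1.59) − 130·(-2.77)] / 18675 = +0.0009772
|∇h| = √(-0.01302² + 0.0009772²) = 0.01306
Seepage velocity v = K·i/n = 0.43 × 0.01306 / 0.31 = 0.01812 m/day = 6.618 m/yr.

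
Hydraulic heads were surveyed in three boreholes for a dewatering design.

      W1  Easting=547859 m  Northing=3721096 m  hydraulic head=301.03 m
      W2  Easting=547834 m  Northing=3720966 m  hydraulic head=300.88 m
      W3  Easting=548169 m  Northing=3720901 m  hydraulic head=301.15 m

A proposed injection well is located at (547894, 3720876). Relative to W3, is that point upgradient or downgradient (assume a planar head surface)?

With h = a·x + b·y + c and W1 as origin, the differences give:
  (-25)·a + (-130)·b = -0.15
  310·a + (-195)·b = +0.12
Eliminate b (×(-195) and ×(-130), subtract): 45175·a = 44.850 → a = ∂h/∂x = +0.0009928
Back-substitute: b = ∂h/∂y = +0.0009629.
Head at (547894, 3720876) = 301.03 + (+0.0009928)·(35) + (+0.0009629)·(-220) = 300.85 m.
That is lower than the 301.15 m at W3, so the point is downgradient.

downgradient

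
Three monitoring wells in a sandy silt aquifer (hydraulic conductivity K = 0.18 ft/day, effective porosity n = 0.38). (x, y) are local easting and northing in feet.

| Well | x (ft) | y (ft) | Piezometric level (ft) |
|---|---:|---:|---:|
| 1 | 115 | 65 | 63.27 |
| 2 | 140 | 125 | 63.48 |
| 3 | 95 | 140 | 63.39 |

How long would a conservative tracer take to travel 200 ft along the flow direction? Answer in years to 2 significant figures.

With h = a·x + b·y + c and 1 as origin, the differences give:
  25·a + 60·b = +0.21
  (-20)·a + 75·b = +0.12
Eliminate b (×75 and ×60, subtract): 3075·a = 8.550 → a = ∂h/∂x = +0.002780
Back-substitute: b = ∂h/∂y = +0.002341.
|∇h| = √(0.002780² + 0.002341²) = 0.003634
Seepage velocity v = K·i/n = 0.18 × 0.003634 / 0.38 = 0.001721 ft/day.
t = 200 / 0.001721 = 1.162e+05 days = 318 years.

320 years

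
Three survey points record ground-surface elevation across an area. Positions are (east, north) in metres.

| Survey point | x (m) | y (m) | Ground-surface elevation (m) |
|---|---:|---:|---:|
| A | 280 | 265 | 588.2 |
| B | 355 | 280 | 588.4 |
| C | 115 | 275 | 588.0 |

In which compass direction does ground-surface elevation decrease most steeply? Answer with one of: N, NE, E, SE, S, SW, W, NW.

Taking A as reference: B−A = (75, 15, +0.2); C−A = (-165, 10, -0.2).
Determinant of the coordinate differences = 75·10 − (-165)·15 = 3225.
∂z/∂x = [(+0.2)·10 − (-0.2)·15] / 3225 = +0.001550
∂z/∂y = [75·(-0.2) − (-165)·(+0.2)] / 3225 = +0.005581
Steepest decrease is along −∇f = (-0.001550 E, -0.005581 N) → south.

S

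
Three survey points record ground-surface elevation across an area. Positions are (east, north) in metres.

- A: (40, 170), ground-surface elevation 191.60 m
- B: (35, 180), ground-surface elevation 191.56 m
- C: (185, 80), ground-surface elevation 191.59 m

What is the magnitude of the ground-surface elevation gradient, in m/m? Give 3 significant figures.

With z = a·x + b·y + c and A as origin, the differences give:
  (-5)·a + 10·b = -0.04
  145·a + (-90)·b = -0.01
Eliminate b (×(-90) and ×10, subtract): -1000·a = 3.700 → a = ∂z/∂x = -0.003700
Back-substitute: b = ∂z/∂y = -0.005850.
|∇f| = √(-0.003700² + -0.005850²) = 0.006922 m/m

0.00692 m/m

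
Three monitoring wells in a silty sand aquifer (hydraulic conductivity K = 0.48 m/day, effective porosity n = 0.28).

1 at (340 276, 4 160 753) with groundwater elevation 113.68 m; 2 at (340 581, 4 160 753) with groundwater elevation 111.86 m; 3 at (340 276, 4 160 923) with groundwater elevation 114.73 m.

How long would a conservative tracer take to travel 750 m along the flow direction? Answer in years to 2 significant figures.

140 years

∂h/∂x = (111.86 − 113.68) / (340581 − 340276) = -0.005967
∂h/∂y = (114.73 − 113.68) / (4160923 − 4160753) = +0.006176
|∇h| = √(-0.005967² + 0.006176²) = 0.008588
Seepage velocity v = K·i/n = 0.48 × 0.008588 / 0.28 = 0.01472 m/day.
t = 750 / 0.01472 = 5.095e+04 days = 139 years.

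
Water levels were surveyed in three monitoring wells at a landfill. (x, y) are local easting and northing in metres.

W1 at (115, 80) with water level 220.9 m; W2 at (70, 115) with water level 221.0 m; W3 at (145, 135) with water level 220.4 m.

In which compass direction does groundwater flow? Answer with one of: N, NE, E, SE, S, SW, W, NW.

NE

With h = a·x + b·y + c and W1 as origin, the differences give:
  (-45)·a + 35·b = +0.1
  30·a + 55·b = -0.5
Eliminate b (×55 and ×35, subtract): -3525·a = 23.00 → a = ∂h/∂x = -0.006525
Back-substitute: b = ∂h/∂y = -0.005532.
Flow = −∇h = (+0.006525 east, +0.005532 north), which points northeast.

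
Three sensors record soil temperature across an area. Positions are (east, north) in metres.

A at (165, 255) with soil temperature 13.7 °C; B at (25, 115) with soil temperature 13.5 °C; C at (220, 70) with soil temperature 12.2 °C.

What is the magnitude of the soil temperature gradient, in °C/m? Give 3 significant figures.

Differences from A: to B (Δx, Δy, Δh) = (-140, -140, -0.2); to C = (55, -185, -1.5).
Solve a·Δx + b·Δy = ΔT: det = (-140)·(-185) − 55·(-140) = 33600.
∂T/∂x = [(-0.2)·(-185) − (-1.5)·(-140)] / 33600 = -0.005149
∂T/∂y = [(-140)·(-1.5) − 55·(-0.2)] / 33600 = +0.006577
|∇f| = √(-0.005149² + 0.006577²) = 0.008353 °C/m

0.00835 °C/m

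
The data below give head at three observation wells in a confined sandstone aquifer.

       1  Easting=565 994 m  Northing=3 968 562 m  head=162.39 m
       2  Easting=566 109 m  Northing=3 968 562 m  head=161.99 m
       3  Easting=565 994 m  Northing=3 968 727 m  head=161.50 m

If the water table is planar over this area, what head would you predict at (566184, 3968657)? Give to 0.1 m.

161.2 m

∂h/∂x = (161.99 − 162.39) / (566109 − 565994) = -0.003478
∂h/∂y = (161.50 − 162.39) / (3968727 − 3968562) = -0.005394
h(566184, 3968657) = 162.39 + (-0.003478)·(190) + (-0.005394)·(95) = 162.39 -0.661 -0.512 = 161.217 m.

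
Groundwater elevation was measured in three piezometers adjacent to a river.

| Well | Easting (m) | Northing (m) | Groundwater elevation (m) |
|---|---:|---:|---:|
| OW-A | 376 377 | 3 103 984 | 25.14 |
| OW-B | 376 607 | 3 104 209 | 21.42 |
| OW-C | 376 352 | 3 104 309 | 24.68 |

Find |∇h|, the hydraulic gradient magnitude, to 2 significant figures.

Taking OW-A as reference: OW-B−OW-A = (230, 225, -3.72); OW-C−OW-A = (-25, 325, -0.46).
Solve a·Δx + b·Δy = Δh: det = 230·325 − (-25)·225 = 80375.
∂h/∂x = [(-3.72)·325 − (-0.46)·225] / 80375 = -0.01375
∂h/∂y = [230·(-0.46) − (-25)·(-3.72)] / 80375 = -0.002473
|∇h| = √(-0.01375² + -0.002473²) = 0.01397

0.014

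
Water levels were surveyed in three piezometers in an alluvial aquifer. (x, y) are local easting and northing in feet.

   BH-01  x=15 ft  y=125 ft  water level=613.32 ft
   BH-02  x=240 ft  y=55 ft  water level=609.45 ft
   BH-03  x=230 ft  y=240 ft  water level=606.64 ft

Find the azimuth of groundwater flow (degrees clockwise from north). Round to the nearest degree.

Taking BH-01 as reference: BH-02−BH-01 = (225, -70, -3.87); BH-03−BH-01 = (215, 115, -6.68).
Determinant of the coordinate differences = 225·115 − 215·(-70) = 40925.
∂h/∂x = [(-3.87)·115 − (-6.68)·(-70)] / 40925 = -0.02230
∂h/∂y = [225·(-6.68) − 215·(-3.87)] / 40925 = -0.01639
Flow direction (−∇h) has components (+0.02230 E, +0.01639 N).
Azimuth = atan2(E, N) = atan2(+0.02230, +0.01639) = 53.7° ≈ 054°.

054°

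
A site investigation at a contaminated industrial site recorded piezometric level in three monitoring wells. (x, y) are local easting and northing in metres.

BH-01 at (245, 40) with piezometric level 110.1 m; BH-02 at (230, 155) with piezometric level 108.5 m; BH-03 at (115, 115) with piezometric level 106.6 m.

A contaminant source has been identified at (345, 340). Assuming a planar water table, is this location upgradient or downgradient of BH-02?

With h = a·x + b·y + c and BH-01 as origin, the differences give:
  (-15)·a + 115·b = -1.6
  (-130)·a + 75·b = -3.5
Eliminate b (×75 and ×115, subtract): 13825·a = 282.50 → a = ∂h/∂x = +0.02043
Back-substitute: b = ∂h/∂y = -0.01125.
Head at (345, 340) = 110.1 + (+0.02043)·(100) + (-0.01125)·(300) = 108.77 m.
That is higher than the 108.5 m at BH-02, so the point is upgradient.

upgradient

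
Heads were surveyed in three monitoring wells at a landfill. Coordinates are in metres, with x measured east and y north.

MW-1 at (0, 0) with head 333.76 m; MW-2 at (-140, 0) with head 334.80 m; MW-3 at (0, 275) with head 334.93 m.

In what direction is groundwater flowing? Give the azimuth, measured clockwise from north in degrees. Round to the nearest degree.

∂h/∂x = (334.80 − 333.76) / (-140 − 0) = -0.007429
∂h/∂y = (334.93 − 333.76) / (275 − 0) = +0.004255
Flow direction (−∇h) has components (+0.007429 E, -0.004255 N).
Azimuth = atan2(E, N) = atan2(+0.007429, -0.004255) = 119.8° ≈ 120°.

120°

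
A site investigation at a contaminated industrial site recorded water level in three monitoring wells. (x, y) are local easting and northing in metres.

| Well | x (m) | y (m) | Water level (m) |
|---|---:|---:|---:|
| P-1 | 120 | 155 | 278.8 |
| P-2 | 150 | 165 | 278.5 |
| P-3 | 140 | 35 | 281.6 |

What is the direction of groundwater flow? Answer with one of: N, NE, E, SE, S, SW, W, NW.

N

With h = a·x + b·y + c and P-1 as origin, the differences give:
  30·a + 10·b = -0.3
  20·a + (-120)·b = +2.8
Eliminate b (×(-120) and ×10, subtract): -3800·a = 8.00 → a = ∂h/∂x = -0.002105
Back-substitute: b = ∂h/∂y = -0.02368.
Flow = −∇h = (+0.002105 east, +0.02368 north), which points north.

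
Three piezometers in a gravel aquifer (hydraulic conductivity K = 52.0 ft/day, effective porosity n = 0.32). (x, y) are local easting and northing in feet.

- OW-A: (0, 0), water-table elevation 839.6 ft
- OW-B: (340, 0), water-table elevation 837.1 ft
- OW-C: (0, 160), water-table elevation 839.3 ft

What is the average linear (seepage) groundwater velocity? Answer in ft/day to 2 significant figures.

∂h/∂x = (837.1 − 839.6) / (340 − 0) = -0.007353
∂h/∂y = (839.3 − 839.6) / (160 − 0) = -0.001875
|∇h| = √(-0.007353² + -0.001875²) = 0.007588
Seepage velocity v = K·i/n = 52.0 × 0.007588 / 0.32 = 1.233 ft/day.

1.2 ft/day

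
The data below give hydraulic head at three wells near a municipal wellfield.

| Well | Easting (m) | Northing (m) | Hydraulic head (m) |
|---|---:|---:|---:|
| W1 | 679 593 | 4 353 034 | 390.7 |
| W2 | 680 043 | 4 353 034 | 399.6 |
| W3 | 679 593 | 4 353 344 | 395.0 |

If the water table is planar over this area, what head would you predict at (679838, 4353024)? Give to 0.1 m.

395.4 m

∂h/∂x = (399.6 − 390.7) / (680043 − 679593) = +0.01978
∂h/∂y = (395.0 − 390.7) / (4353344 − 4353034) = +0.01387
h(679838, 4353024) = 390.7 + (+0.01978)·(245) + (+0.01387)·(-10) = 390.7 +4.846 -0.139 = 395.407 m.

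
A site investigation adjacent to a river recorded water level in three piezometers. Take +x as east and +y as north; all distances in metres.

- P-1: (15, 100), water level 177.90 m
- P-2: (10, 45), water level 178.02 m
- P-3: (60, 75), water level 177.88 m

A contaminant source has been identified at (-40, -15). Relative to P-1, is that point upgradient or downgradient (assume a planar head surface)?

Taking P-1 as reference: P-2−P-1 = (-5, -55, +0.12); P-3−P-1 = (45, -25, -0.02).
Solve a·Δx + b·Δy = Δh: det = (-5)·(-25) − 45·(-55) = 2600.
∂h/∂x = [(+0.12)·(-25) − (-0.02)·(-55)] / 2600 = -0.001577
∂h/∂y = [(-5)·(-0.02) − 45·(+0.12)] / 2600 = -0.002038
Head at (-40, -15) = 177.90 + (-0.001577)·(-55) + (-0.002038)·(-115) = 178.22 m.
That is higher than the 177.90 m at P-1, so the point is upgradient.

upgradient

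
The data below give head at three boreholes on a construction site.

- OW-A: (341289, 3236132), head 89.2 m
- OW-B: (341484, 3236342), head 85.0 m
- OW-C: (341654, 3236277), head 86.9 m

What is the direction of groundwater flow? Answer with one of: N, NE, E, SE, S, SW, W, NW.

N

Three-point gradient (reference OW-A): Δ to OW-B = (195, 210, -4.2), Δ to OW-C = (365, 145, -2.3).
∂h/∂x = +0.002605, ∂h/∂y = -0.02242 (det = -48375).
Flow = −∇h = (-0.002605 east, +0.02242 north), which points north.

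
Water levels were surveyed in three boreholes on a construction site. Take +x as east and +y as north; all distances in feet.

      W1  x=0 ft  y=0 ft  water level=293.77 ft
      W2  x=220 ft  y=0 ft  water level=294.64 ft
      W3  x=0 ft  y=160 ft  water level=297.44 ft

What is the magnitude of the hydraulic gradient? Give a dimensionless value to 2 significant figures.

0.023

∂h/∂x = (294.64 − 293.77) / (220 − 0) = +0.003955
∂h/∂y = (297.44 − 293.77) / (160 − 0) = +0.02294
|∇h| = √(0.003955² + 0.02294²) = 0.02328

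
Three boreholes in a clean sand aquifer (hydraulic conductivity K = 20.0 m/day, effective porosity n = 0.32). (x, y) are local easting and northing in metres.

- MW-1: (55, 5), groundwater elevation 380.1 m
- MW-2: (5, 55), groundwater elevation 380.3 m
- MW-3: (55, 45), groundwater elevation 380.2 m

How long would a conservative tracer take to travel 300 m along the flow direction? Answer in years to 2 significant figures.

Differences from MW-1: to MW-2 (Δx, Δy, Δh) = (-50, 50, +0.2); to MW-3 = (0, 40, +0.1).
Determinant of the coordinate differences = (-50)·40 − 0·50 = -2000.
∂h/∂x = [(+0.2)·40 − (+0.1)·50] / -2000 = -0.001500
∂h/∂y = [(-50)·(+0.1) − 0·(+0.2)] / -2000 = +0.002500
|∇h| = √(-0.001500² + 0.002500²) = 0.002915
Seepage velocity v = K·i/n = 20.0 × 0.002915 / 0.32 = 0.1822 m/day.
t = 300 / 0.1822 = 1647 days = 4.51 years.

4.5 years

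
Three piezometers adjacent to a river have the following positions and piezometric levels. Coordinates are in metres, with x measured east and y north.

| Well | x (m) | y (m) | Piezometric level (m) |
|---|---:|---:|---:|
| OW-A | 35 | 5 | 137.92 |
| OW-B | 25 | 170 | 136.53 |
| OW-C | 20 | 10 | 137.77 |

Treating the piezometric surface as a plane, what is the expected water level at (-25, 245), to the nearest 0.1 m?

Taking OW-A as reference: OW-B−OW-A = (-10, 165, -1.39); OW-C−OW-A = (-15, 5, -0.15).
Determinant of the coordinate differences = (-10)·5 − (-15)·165 = 2425.
∂h/∂x = [(-1.39)·5 − (-0.15)·165] / 2425 = +0.007340
∂h/∂y = [(-10)·(-0.15) − (-15)·(-1.39)] / 2425 = -0.007979
h(-25, 245) = 137.92 + (+0.007340)·(-60) + (-0.007979)·(240) = 137.92 -0.440 -1.915 = 135.565 m.

135.6 m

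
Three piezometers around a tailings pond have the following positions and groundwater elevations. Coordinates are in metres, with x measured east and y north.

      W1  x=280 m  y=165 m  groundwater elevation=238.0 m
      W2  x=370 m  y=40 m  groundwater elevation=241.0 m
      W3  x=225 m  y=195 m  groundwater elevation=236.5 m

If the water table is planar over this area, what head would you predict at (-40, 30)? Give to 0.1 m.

231.5 m

With h = a·x + b·y + c and W1 as origin, the differences give:
  90·a + (-125)·b = +3.0
  (-55)·a + 30·b = -1.5
Eliminate b (×30 and ×(-125), subtract): -4175·a = -97.50 → a = ∂h/∂x = +0.02335
Back-substitute: b = ∂h/∂y = -0.007186.
h(-40, 30) = 238.0 + (+0.02335)·(-320) + (-0.007186)·(-135) = 238.0 -7.473 +0.970 = 231.497 m.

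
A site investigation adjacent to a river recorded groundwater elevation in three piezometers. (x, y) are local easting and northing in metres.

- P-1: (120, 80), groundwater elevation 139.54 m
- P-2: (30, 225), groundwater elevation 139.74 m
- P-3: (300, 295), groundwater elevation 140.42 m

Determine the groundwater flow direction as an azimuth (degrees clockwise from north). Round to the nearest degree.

216°

With h = a·x + b·y + c and P-1 as origin, the differences give:
  (-90)·a + 145·b = +0.20
  180·a + 215·b = +0.88
Eliminate b (×215 and ×145, subtract): -45450·a = -84.600 → a = ∂h/∂x = +0.001861
Back-substitute: b = ∂h/∂y = +0.002535.
Flow direction (−∇h) has components (-0.001861 E, -0.002535 N).
Azimuth = atan2(E, N) = atan2(-0.001861, -0.002535) = 216.3° ≈ 216°.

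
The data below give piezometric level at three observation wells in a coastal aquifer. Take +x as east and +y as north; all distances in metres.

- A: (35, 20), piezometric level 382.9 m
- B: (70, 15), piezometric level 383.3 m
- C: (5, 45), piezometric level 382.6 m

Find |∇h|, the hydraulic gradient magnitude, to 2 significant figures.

Differences from A: to B (Δx, Δy, Δh) = (35, -5, +0.4); to C = (-30, 25, -0.3).
Determinant of the coordinate differences = 35·25 − (-30)·(-5) = 725.
∂h/∂x = [(+0.4)·25 − (-0.3)·(-5)] / 725 = +0.01172
∂h/∂y = [35·(-0.3) − (-30)·(+0.4)] / 725 = +0.002069
|∇h| = √(0.01172² + 0.002069²) = 0.0119

0.012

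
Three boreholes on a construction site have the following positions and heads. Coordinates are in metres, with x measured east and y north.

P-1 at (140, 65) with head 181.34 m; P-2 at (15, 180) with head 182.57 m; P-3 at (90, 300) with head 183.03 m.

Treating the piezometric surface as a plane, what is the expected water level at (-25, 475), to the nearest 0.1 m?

184.6 m

Taking P-1 as reference: P-2−P-1 = (-125, 115, +1.23); P-3−P-1 = (-50, 235, +1.69).
Determinant of the coordinate differences = (-125)·235 − (-50)·115 = -23625.
∂h/∂x = [(+1.23)·235 − (+1.69)·115] / -23625 = -0.004008
∂h/∂y = [(-125)·(+1.69) − (-50)·(+1.23)] / -23625 = +0.006339
h(-25, 475) = 181.34 + (-0.004008)·(-165) + (+0.006339)·(410) = 181.34 +0.661 +2.599 = 184.600 m.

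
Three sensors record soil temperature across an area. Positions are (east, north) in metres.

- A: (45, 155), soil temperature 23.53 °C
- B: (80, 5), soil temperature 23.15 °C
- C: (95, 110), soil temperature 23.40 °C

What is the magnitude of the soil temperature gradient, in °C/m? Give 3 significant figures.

Differences from A: to B (Δx, Δy, Δh) = (35, -150, -0.38); to C = (50, -45, -0.13).
Solve a·Δx + b·Δy = ΔT: det = 35·(-45) − 50·(-150) = 5925.
∂T/∂x = [(-0.38)·(-45) − (-0.13)·(-150)] / 5925 = -0.0004051
∂T/∂y = [35·(-0.13) − 50·(-0.38)] / 5925 = +0.002439
|∇f| = √(-0.0004051² + 0.002439²) = 0.002472 °C/m

0.00247 °C/m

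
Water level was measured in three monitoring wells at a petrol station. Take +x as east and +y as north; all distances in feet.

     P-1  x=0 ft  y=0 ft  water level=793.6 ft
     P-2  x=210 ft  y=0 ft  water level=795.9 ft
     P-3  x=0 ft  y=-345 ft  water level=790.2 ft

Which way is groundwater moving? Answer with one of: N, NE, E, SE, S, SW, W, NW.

SW

∂h/∂x = (795.9 − 793.6) / (210 − 0) = +0.01095
∂h/∂y = (790.2 − 793.6) / (-345 − 0) = +0.009855
Flow = −∇h = (-0.01095 east, -0.009855 north), which points southwest.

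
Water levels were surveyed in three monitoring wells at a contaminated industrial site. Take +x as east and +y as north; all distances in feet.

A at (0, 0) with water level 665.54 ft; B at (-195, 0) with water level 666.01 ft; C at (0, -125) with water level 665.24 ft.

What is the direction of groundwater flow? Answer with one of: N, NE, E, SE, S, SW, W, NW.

SE

∂h/∂x = (666.01 − 665.54) / (-195 − 0) = -0.002410
∂h/∂y = (665.24 − 665.54) / (-125 − 0) = +0.002400
Flow = −∇h = (+0.002410 east, -0.002400 north), which points southeast.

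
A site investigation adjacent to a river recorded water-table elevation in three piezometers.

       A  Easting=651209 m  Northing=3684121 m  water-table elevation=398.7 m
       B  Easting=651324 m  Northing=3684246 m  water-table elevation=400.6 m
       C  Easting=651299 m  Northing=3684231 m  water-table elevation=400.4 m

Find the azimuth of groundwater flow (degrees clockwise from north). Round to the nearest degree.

172°

Taking A as reference: B−A = (115, 125, +1.9); C−A = (90, 110, +1.7).
Solve a·Δx + b·Δy = Δh: det = 115·110 − 90·125 = 1400.
∂h/∂x = [(+1.9)·110 − (+1.7)·125] / 1400 = -0.002500
∂h/∂y = [115·(+1.7) − 90·(+1.9)] / 1400 = +0.01750
Flow direction (−∇h) has components (+0.002500 E, -0.01750 N).
Azimuth = atan2(E, N) = atan2(+0.002500, -0.01750) = 171.9° ≈ 172°.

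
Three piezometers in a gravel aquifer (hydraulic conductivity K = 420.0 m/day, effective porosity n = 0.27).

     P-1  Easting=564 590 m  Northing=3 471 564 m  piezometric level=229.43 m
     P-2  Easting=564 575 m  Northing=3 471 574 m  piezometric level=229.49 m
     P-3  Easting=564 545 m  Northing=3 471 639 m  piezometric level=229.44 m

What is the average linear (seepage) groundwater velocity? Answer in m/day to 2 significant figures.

12 m/day

With h = a·x + b·y + c and P-1 as origin, the differences give:
  (-15)·a + 10·b = +0.06
  (-45)·a + 75·b = +0.01
Eliminate b (×75 and ×10, subtract): -675·a = 4.400 → a = ∂h/∂x = -0.006519
Back-substitute: b = ∂h/∂y = -0.003778.
|∇h| = √(-0.006519² + -0.003778²) = 0.007535
Seepage velocity v = K·i/n = 420.0 × 0.007535 / 0.27 = 11.72 m/day.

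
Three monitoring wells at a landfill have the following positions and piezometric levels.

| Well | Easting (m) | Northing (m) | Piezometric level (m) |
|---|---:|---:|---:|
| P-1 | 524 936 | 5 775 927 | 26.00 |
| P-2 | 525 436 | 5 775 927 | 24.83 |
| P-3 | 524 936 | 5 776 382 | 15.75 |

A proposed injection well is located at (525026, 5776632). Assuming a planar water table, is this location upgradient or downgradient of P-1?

∂h/∂x = (24.83 − 26.00) / (525436 − 524936) = -0.002340
∂h/∂y = (15.75 − 26.00) / (5776382 − 5775927) = -0.02253
Head at (525026, 5776632) = 26.00 + (-0.002340)·(90) + (-0.02253)·(705) = 9.91 m.
That is lower than the 26.00 m at P-1, so the point is downgradient.

downgradient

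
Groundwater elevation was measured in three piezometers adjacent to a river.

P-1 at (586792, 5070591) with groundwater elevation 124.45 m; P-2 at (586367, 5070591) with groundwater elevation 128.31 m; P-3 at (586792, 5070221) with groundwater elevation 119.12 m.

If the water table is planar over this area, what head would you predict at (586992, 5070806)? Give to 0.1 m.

125.7 m

∂h/∂x = (128.31 − 124.45) / (586367 − 586792) = -0.009082
∂h/∂y = (119.12 − 124.45) / (5070221 − 5070591) = +0.01441
h(586992, 5070806) = 124.45 + (-0.009082)·(200) + (+0.01441)·(215) = 124.45 -1.816 +3.097 = 125.731 m.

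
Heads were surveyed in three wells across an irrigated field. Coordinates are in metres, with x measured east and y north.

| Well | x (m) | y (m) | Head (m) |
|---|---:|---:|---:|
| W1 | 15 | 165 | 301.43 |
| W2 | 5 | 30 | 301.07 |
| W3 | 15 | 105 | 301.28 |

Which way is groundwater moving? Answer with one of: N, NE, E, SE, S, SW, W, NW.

Taking W1 as reference: W2−W1 = (-10, -135, -0.36); W3−W1 = (0, -60, -0.15).
Determinant of the coordinate differences = (-10)·(-60) − 0·(-135) = 600.
∂h/∂x = [(-0.36)·(-60) − (-0.15)·(-135)] / 600 = +0.002250
∂h/∂y = [(-10)·(-0.15) − 0·(-0.36)] / 600 = +0.002500
Flow = −∇h = (-0.002250 east, -0.002500 north), which points southwest.

SW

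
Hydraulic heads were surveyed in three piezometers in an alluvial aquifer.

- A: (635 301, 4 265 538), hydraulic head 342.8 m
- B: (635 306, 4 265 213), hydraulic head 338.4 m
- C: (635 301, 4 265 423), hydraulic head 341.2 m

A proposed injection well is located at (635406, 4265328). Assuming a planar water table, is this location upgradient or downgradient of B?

Taking A as reference: B−A = (5, -325, -4.4); C−A = (0, -115, -1.6).
Determinant of the coordinate differences = 5·(-115) − 0·(-325) = -575.
∂h/∂x = [(-4.4)·(-115) − (-1.6)·(-325)] / -575 = +0.02435
∂h/∂y = [5·(-1.6) − 0·(-4.4)] / -575 = +0.01391
Head at (635406, 4265328) = 342.8 + (+0.02435)·(105) + (+0.01391)·(-210) = 342.43 m.
That is higher than the 338.4 m at B, so the point is upgradient.

upgradient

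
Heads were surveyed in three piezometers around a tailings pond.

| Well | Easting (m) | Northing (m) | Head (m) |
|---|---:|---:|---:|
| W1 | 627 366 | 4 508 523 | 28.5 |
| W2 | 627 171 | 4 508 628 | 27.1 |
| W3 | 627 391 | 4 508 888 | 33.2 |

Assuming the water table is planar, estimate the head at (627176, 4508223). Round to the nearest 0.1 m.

Taking W1 as reference: W2−W1 = (-195, 105, -1.4); W3−W1 = (25, 365, +4.7).
Solve a·Δx + b·Δy = Δh: det = (-195)·365 − 25·105 = -73800.
∂h/∂x = [(-1.4)·365 − (+4.7)·105] / -73800 = +0.01361
∂h/∂y = [(-195)·(+4.7) − 25·(-1.4)] / -73800 = +0.01194
h(627176, 4508223) = 28.5 + (+0.01361)·(-190) + (+0.01194)·(-300) = 28.5 -2.586 -3.583 = 22.331 m.

22.3 m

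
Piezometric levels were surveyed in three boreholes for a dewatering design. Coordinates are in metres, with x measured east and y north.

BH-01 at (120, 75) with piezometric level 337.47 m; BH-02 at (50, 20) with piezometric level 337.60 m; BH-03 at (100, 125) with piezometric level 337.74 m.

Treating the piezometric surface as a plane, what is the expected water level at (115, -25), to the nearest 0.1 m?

Taking BH-01 as reference: BH-02−BH-01 = (-70, -55, +0.13); BH-03−BH-01 = (-20, 50, +0.27).
Determinant of the coordinate differences = (-70)·50 − (-20)·(-55) = -4600.
∂h/∂x = [(+0.13)·50 − (+0.27)·(-55)] / -4600 = -0.004641
∂h/∂y = [(-70)·(+0.27) − (-20)·(+0.13)] / -4600 = +0.003543
h(115, -25) = 337.47 + (-0.004641)·(-5) + (+0.003543)·(-100) = 337.47 +0.023 -0.354 = 337.139 m.

337.1 m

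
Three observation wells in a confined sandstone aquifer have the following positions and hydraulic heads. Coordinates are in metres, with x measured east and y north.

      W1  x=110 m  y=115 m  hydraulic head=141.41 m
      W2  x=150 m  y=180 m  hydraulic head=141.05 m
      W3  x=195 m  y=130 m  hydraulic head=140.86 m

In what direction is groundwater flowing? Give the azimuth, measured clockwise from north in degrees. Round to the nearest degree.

With h = a·x + b·y + c and W1 as origin, the differences give:
  40·a + 65·b = -0.36
  85·a + 15·b = -0.55
Eliminate b (×15 and ×65, subtract): -4925·a = 30.350 → a = ∂h/∂x = -0.006162
Back-substitute: b = ∂h/∂y = -0.001746.
Flow direction (−∇h) has components (+0.006162 E, +0.001746 N).
Azimuth = atan2(E, N) = atan2(+0.006162, +0.001746) = 74.2° ≈ 074°.

074°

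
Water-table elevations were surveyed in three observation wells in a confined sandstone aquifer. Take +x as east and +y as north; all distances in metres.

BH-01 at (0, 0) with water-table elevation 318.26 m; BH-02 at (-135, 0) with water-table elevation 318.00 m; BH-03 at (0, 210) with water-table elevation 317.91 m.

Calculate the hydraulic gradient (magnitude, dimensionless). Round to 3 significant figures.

0.00255

∂h/∂x = (318.00 − 318.26) / (-135 − 0) = +0.001926
∂h/∂y = (317.91 − 318.26) / (210 − 0) = -0.001667
|∇h| = √(0.001926² + -0.001667²) = 0.002547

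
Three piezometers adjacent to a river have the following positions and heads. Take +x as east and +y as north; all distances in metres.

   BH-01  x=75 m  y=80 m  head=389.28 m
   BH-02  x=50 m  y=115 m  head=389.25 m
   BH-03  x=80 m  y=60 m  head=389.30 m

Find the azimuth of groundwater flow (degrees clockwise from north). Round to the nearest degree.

Three-point gradient (reference BH-01): Δ to BH-02 = (-25, 35, -0.03), Δ to BH-03 = (5, -20, +0.02).
∂h/∂x = -0.0003077, ∂h/∂y = -0.001077 (det = 325).
Flow direction (−∇h) has components (+0.0003077 E, +0.001077 N).
Azimuth = atan2(E, N) = atan2(+0.0003077, +0.001077) = 15.9° ≈ 016°.

016°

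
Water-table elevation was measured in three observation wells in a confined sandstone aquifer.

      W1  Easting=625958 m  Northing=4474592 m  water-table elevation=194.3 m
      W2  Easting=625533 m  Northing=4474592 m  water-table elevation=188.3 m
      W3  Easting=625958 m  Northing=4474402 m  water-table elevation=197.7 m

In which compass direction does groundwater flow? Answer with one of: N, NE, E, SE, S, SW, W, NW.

NW

∂h/∂x = (188.3 − 194.3) / (625533 − 625958) = +0.01412
∂h/∂y = (197.7 − 194.3) / (4474402 − 4474592) = -0.01789
Flow = −∇h = (-0.01412 east, +0.01789 north), which points northwest.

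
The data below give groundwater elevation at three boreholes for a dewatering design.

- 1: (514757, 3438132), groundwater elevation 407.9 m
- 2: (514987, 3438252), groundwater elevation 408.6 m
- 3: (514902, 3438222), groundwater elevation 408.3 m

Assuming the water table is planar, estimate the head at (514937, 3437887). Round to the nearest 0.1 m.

409.4 m

With h = a·x + b·y + c and 1 as origin, the differences give:
  230·a + 120·b = +0.7
  145·a + 90·b = +0.4
Eliminate b (×90 and ×120, subtract): 3300·a = 15.00 → a = ∂h/∂x = +0.004545
Back-substitute: b = ∂h/∂y = -0.002879.
h(514937, 3437887) = 407.9 + (+0.004545)·(180) + (-0.002879)·(-245) = 407.9 +0.818 +0.705 = 409.423 m.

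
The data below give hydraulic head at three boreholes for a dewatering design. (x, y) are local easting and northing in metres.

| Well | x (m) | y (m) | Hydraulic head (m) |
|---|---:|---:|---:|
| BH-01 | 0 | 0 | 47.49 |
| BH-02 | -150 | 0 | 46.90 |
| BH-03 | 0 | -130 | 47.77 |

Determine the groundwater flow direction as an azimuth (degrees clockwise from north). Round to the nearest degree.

∂h/∂x = (46.90 − 47.49) / (-150 − 0) = +0.003933
∂h/∂y = (47.77 − 47.49) / (-130 − 0) = -0.002154
Flow direction (−∇h) has components (-0.003933 E, +0.002154 N).
Azimuth = atan2(E, N) = atan2(-0.003933, +0.002154) = 298.7° ≈ 299°.

299°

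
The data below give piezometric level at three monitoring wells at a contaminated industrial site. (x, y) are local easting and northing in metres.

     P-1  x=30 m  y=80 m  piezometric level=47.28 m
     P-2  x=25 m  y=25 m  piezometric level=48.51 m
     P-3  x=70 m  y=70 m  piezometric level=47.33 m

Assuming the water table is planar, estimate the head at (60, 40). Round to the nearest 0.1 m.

48.0 m

Differences from P-1: to P-2 (Δx, Δy, Δh) = (-5, -55, +1.23); to P-3 = (40, -10, +0.05).
Determinant of the coordinate differences = (-5)·(-10) − 40·(-55) = 2250.
∂h/∂x = [(+1.23)·(-10) − (+0.05)·(-55)] / 2250 = -0.004244
∂h/∂y = [(-5)·(+0.05) − 40·(+1.23)] / 2250 = -0.02198
h(60, 40) = 47.28 + (-0.004244)·(30) + (-0.02198)·(-40) = 47.28 -0.127 +0.879 = 48.032 m.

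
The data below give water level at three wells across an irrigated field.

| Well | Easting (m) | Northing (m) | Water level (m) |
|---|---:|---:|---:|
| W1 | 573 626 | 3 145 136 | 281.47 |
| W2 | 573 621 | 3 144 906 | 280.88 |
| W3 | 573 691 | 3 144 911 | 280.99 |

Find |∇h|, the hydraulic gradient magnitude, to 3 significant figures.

0.00289

Differences from W1: to W2 (Δx, Δy, Δh) = (-5, -230, -0.59); to W3 = (65, -225, -0.48).
Solve a·Δx + b·Δy = Δh: det = (-5)·(-225) − 65·(-230) = 16075.
∂h/∂x = [(-0.59)·(-225) − (-0.48)·(-230)] / 16075 = +0.001390
∂h/∂y = [(-5)·(-0.48) − 65·(-0.59)] / 16075 = +0.002535
|∇h| = √(0.001390² + 0.002535²) = 0.002891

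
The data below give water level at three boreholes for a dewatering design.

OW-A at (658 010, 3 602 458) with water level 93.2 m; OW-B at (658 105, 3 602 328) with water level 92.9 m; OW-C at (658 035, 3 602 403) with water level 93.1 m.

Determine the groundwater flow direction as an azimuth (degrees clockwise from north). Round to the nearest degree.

Taking OW-A as reference: OW-B−OW-A = (95, -130, -0.3); OW-C−OW-A = (25, -55, -0.1).
Determinant of the coordinate differences = 95·(-55) − 25·(-130) = -1975.
∂h/∂x = [(-0.3)·(-55) − (-0.1)·(-130)] / -1975 = -0.001772
∂h/∂y = [95·(-0.1) − 25·(-0.3)] / -1975 = +0.001013
Flow direction (−∇h) has components (+0.001772 E, -0.001013 N).
Azimuth = atan2(E, N) = atan2(+0.001772, -0.001013) = 119.7° ≈ 120°.

120°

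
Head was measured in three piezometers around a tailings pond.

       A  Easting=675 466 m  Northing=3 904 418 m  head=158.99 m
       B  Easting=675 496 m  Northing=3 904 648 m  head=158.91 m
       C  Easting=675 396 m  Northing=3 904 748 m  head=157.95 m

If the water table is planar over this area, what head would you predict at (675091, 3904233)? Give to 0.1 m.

With h = a·x + b·y + c and A as origin, the differences give:
  30·a + 230·b = -0.08
  (-70)·a + 330·b = -1.04
Eliminate b (×330 and ×230, subtract): 26000·a = 212.800 → a = ∂h/∂x = +0.008185
Back-substitute: b = ∂h/∂y = -0.001415.
h(675091, 3904233) = 158.99 + (+0.008185)·(-375) + (-0.001415)·(-185) = 158.99 -3.069 +0.262 = 156.183 m.

156.2 m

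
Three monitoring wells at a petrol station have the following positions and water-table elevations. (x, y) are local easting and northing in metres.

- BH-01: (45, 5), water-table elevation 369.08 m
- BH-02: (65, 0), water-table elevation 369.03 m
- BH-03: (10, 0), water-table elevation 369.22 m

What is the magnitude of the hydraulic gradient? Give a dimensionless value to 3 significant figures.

0.00515

Differences from BH-01: to BH-02 (Δx, Δy, Δh) = (20, -5, -0.05); to BH-03 = (-35, -5, +0.14).
Determinant of the coordinate differences = 20·(-5) − (-35)·(-5) = -275.
∂h/∂x = [(-0.05)·(-5) − (+0.14)·(-5)] / -275 = -0.003455
∂h/∂y = [20·(+0.14) − (-35)·(-0.05)] / -275 = -0.003818
|∇h| = √(-0.003455² + -0.003818²) = 0.005149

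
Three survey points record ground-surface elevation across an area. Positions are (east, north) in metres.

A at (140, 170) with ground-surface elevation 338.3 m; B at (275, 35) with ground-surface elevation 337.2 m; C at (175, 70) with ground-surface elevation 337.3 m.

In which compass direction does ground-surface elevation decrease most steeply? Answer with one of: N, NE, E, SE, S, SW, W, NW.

Differences from A: to B (Δx, Δy, Δh) = (135, -135, -1.1); to C = (35, -100, -1.0).
Determinant of the coordinate differences = 135·(-100) − 35·(-135) = -8775.
∂z/∂x = [(-1.1)·(-100) − (-1.0)·(-135)] / -8775 = +0.002849
∂z/∂y = [135·(-1.0) − 35·(-1.1)] / -8775 = +0.01100
Steepest decrease is along −∇f = (-0.002849 E, -0.01100 N) → south.

S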